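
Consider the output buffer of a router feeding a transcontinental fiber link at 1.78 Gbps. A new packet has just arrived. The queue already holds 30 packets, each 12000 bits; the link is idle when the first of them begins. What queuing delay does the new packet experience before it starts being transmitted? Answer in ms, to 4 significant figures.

Each queued packet: L/R = 12000/1780000000 = 0.00674157 ms.
30 queued → 0.202247 ms.
Queuing delay = 0.2022 ms.

0.2022 ms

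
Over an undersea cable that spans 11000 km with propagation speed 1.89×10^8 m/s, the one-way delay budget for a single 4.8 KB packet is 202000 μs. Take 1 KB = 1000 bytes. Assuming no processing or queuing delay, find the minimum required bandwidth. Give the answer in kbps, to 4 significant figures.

267.0 kbps

L = 38400 bits.
Propagation delay = 11000000 / 189000000 = 58201.1 μs.
Transmission budget = 202000 − 58201.1 = 143799 μs.
R ≥ L / t_tx = 38400 bits / 0.143799 s = 267.0 kbps.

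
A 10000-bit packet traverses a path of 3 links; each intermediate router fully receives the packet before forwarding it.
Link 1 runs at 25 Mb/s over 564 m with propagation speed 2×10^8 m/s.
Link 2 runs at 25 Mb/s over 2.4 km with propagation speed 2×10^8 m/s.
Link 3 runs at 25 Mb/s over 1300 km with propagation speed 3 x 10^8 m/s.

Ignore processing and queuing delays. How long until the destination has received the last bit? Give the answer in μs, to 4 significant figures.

5548 μs

Transmission delay per hop = L/R = 10000/25000000 = 400 μs; 3 hops → 1200 μs.
Propagation delays (d/s per hop): 2.82, 12, 4333.33 μs; sum = 4348.15 μs.
End-to-end = 5548 μs.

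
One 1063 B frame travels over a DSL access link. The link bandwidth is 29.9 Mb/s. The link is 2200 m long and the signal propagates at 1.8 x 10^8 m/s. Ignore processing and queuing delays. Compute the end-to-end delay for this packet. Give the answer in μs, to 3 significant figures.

297 μs

L = 1063 × 8 = 8504 bits.
Transmission delay = L/R = 8504 / 29900000 = 284.415 μs.
Propagation delay = d/s = 2200 m / 180000000 m/s = 12.2222 μs.
Total = 297 μs.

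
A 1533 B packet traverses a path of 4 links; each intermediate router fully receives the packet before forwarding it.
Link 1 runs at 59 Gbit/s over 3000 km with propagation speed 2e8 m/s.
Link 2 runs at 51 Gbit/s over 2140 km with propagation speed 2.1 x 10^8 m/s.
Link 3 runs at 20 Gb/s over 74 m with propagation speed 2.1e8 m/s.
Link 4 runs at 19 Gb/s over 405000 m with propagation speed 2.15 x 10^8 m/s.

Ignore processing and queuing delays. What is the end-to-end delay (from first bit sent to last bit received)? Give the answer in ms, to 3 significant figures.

27.1 ms

L = 1533 × 8 = 12264 bits.
Transmission delays (L/R per hop): 0.000207864, 0.000240471, 0.0006132, 0.000645474 ms; sum = 0.00170701 ms.
Propagation delays (d/s per hop): 15, 10.1905, 0.000352381, 1.88372 ms; sum = 27.0745 ms.
End-to-end = 27.1 ms.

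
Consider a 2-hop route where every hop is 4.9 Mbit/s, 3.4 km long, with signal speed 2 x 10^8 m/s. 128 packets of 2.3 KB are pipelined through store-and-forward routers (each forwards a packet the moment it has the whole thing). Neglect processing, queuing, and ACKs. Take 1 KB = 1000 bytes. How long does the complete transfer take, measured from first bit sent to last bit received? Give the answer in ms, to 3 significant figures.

Per-hop transmission t_tx = L/R = 18400/4900000 = 3.7551 ms.
Per-hop propagation t_prop = 3400/200000000 = 0.017 ms.
Pipeline fill: first packet needs 2·t_tx to clear all hops; remaining 127 packets each add one t_tx.
Total = (2+128-1)·t_tx + 2·t_prop = 129·3.7551 + 2·0.017 = 484 ms.

484 ms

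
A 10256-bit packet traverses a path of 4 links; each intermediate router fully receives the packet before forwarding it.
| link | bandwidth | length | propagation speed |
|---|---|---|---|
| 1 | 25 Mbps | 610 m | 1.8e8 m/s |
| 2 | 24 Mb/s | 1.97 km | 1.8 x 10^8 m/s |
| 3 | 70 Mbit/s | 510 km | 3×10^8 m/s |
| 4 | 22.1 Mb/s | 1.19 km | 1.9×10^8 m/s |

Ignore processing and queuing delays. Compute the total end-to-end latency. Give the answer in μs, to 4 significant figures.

3169 μs

Transmission delays (L/R per hop): 410.24, 427.333, 146.514, 464.072 μs; sum = 1448.16 μs.
Propagation delays (d/s per hop): 3.38889, 10.9444, 1700, 6.26316 μs; sum = 1720.6 μs.
End-to-end = 3169 μs.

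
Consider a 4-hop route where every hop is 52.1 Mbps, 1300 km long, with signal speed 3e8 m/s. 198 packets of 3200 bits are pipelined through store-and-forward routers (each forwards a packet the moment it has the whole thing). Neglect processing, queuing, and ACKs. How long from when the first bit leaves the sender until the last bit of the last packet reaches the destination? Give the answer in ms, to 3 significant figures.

Per-hop transmission t_tx = L/R = 3200/52100000 = 0.0614203 ms.
Per-hop propagation t_prop = 1300000/300000000 = 4.33333 ms.
Pipeline fill: first packet needs 4·t_tx to clear all hops; remaining 197 packets each add one t_tx.
Total = (4+198-1)·t_tx + 4·t_prop = 201·0.0614203 + 4·4.33333 = 29.7 ms.

29.7 ms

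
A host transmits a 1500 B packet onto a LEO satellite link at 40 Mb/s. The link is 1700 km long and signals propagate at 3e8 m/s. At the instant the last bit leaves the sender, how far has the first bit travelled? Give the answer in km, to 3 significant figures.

t_tx = L/R = 12000/40000000 = 0.0003 s.
Distance = s × t_tx = 300000000 × 0.0003 = 90.0 km.

90.0 km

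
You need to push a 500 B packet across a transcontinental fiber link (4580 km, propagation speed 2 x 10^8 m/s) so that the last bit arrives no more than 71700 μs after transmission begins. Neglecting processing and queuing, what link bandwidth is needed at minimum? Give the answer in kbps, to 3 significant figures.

L = 4000 bits.
Propagation delay = 4580000 / 200000000 = 22900 μs.
Transmission budget = 71700 − 22900 = 48800 μs.
R ≥ L / t_tx = 4000 bits / 0.0488 s = 82.0 kbps.

82.0 kbps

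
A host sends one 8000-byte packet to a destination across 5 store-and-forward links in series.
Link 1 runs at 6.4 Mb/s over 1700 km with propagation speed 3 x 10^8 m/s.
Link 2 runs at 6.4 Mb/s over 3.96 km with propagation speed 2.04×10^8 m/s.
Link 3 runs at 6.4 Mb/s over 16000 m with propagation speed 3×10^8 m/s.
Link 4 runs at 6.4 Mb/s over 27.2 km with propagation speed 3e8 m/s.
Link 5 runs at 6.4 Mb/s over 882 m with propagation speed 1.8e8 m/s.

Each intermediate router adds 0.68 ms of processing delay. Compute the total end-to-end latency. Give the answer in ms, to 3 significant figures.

L = 8000 × 8 = 64000 bits.
Transmission delay per hop = L/R = 64000/6400000 = 10 ms; 5 hops → 50 ms.
Propagation delays (d/s per hop): 5.66667, 0.0194118, 0.0533333, 0.0906667, 0.0049 ms; sum = 5.83498 ms.
Processing at 4 router(s): 4 × 0.68 ms = 2.72 ms.
End-to-end = 58.6 ms.

58.6 ms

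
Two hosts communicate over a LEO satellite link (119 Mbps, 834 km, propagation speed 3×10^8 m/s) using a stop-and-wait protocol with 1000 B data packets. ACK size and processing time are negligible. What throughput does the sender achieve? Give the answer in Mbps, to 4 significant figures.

1.422 Mbps

t_tx = L/R = 8000/119000000 = 6.72269e-05 s.
t_prop = 834000/300000000 = 0.00278 s; RTT = 0.00556 s.
Cycle = t_tx + RTT = 0.00562723 s.
Throughput = L / cycle = 8000 / 0.00562723 = 1.422 Mbps.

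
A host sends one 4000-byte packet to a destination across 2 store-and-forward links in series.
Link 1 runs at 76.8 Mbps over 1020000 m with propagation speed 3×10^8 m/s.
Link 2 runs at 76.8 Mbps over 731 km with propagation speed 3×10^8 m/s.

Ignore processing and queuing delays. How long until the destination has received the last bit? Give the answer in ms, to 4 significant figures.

L = 4000 × 8 = 32000 bits.
Transmission delay per hop = L/R = 32000/76800000 = 0.416667 ms; 2 hops → 0.833333 ms.
Propagation delays (d/s per hop): 3.4, 2.43667 ms; sum = 5.83667 ms.
End-to-end = 6.670 ms.

6.670 ms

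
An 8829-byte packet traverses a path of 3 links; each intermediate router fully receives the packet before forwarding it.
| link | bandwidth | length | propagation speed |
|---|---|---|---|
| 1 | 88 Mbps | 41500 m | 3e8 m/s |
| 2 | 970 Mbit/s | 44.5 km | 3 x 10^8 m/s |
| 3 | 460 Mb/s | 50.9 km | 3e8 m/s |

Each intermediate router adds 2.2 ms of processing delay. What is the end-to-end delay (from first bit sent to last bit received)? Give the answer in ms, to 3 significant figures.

L = 8829 × 8 = 70632 bits.
Transmission delays (L/R per hop): 0.802636, 0.0728165, 0.153548 ms; sum = 1.029 ms.
Propagation delays (d/s per hop): 0.138333, 0.148333, 0.169667 ms; sum = 0.456333 ms.
Processing at 2 router(s): 2 × 2.2 ms = 4.4 ms.
End-to-end = 5.89 ms.

5.89 ms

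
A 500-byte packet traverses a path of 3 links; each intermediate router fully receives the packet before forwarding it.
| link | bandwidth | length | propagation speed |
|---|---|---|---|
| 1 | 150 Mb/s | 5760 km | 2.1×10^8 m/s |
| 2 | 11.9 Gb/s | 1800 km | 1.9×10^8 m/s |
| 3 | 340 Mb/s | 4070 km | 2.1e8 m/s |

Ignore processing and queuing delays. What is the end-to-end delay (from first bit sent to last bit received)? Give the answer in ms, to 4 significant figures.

56.32 ms

L = 500 × 8 = 4000 bits.
Transmission delays (L/R per hop): 0.0266667, 0.000336134, 0.0117647 ms; sum = 0.0387675 ms.
Propagation delays (d/s per hop): 27.4286, 9.47368, 19.381 ms; sum = 56.2832 ms.
End-to-end = 56.32 ms.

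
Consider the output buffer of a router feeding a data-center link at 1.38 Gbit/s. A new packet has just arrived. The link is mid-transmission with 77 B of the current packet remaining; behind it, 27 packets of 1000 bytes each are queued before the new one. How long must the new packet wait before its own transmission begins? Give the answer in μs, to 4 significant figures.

Each queued packet: L/R = 8000/1380000000 = 5.7971 μs.
27 queued → 156.522 μs.
Plus remaining 616 bits of current packet: 0.446377 μs.
Queuing delay = 157.0 μs.

157.0 μs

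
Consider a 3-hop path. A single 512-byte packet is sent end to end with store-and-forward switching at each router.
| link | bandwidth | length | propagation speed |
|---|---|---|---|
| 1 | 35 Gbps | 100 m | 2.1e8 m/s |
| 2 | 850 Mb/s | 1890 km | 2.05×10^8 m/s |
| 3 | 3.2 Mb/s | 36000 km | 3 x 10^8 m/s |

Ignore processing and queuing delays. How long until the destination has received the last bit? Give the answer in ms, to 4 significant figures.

L = 512 × 8 = 4096 bits.
Transmission delays (L/R per hop): 0.000117029, 0.00481882, 1.28 ms; sum = 1.28494 ms.
Propagation delays (d/s per hop): 0.00047619, 9.21951, 120 ms; sum = 129.22 ms.
End-to-end = 130.5 ms.

130.5 ms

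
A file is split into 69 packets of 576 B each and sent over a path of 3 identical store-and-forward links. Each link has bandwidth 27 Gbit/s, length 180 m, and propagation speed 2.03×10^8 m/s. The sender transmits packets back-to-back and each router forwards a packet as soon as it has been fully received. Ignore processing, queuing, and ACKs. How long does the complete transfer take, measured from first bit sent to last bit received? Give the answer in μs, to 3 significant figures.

14.8 μs

Per-hop transmission t_tx = L/R = 4608/27000000000 = 0.170667 μs.
Per-hop propagation t_prop = 180/2.03e+08 = 0.8867 μs.
Pipeline fill: first packet needs 3·t_tx to clear all hops; remaining 68 packets each add one t_tx.
Total = (3+69-1)·t_tx + 3·t_prop = 71·0.170667 + 3·0.8867 = 14.8 μs.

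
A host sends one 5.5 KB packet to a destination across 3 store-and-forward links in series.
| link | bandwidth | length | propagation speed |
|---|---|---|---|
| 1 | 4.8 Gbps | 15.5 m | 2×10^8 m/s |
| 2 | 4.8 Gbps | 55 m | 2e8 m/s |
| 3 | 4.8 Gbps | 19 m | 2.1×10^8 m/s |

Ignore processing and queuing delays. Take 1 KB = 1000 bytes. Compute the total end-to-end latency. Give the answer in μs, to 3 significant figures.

27.9 μs

L = 44000 bits.
Transmission delay per hop = L/R = 44000/4800000000 = 9.16667 μs; 3 hops → 27.5 μs.
Propagation delays (d/s per hop): 0.0775, 0.275, 0.0904762 μs; sum = 0.442976 μs.
End-to-end = 27.9 μs.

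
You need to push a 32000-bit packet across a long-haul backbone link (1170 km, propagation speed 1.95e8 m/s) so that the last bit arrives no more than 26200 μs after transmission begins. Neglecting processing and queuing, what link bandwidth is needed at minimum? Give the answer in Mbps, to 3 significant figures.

1.58 Mbps

Propagation delay = 1170000 / 195000000 = 6000 μs.
Transmission budget = 26200 − 6000 = 20200 μs.
R ≥ L / t_tx = 32000 bits / 0.0202 s = 1.58 Mbps.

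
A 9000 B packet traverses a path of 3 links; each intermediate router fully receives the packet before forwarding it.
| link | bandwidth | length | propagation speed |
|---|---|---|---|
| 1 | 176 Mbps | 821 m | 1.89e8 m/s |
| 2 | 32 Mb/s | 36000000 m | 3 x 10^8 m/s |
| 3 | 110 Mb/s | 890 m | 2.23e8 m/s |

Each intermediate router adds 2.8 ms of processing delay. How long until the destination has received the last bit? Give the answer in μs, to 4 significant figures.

128900 μs

L = 9000 × 8 = 72000 bits.
Transmission delays (L/R per hop): 409.091, 2250, 654.545 μs; sum = 3313.64 μs.
Propagation delays (d/s per hop): 4.34392, 120000, 3.99103 μs; sum = 120008 μs.
Processing at 2 router(s): 2 × 2.8 ms = 5600 μs.
End-to-end = 128900 μs.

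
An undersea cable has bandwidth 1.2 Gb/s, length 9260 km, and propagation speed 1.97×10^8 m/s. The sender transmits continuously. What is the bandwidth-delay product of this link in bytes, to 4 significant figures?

Propagation delay = 9260000 / 197000000 = 0.0470051 s.
BDP = R × t_prop = 1200000000 × 0.0470051 = 56406100 bits.
In bytes: 56406100/8 = 7051000 bytes.

7051000 bytes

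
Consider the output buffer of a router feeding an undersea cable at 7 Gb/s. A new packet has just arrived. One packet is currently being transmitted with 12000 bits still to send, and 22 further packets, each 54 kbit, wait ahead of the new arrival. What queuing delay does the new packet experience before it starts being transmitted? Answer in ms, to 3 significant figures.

Each queued packet: L/R = 54000/7000000000 = 0.00771429 ms.
22 queued → 0.169714 ms.
Plus remaining 12000 bits of current packet: 0.00171429 ms.
Queuing delay = 0.171 ms.

0.171 ms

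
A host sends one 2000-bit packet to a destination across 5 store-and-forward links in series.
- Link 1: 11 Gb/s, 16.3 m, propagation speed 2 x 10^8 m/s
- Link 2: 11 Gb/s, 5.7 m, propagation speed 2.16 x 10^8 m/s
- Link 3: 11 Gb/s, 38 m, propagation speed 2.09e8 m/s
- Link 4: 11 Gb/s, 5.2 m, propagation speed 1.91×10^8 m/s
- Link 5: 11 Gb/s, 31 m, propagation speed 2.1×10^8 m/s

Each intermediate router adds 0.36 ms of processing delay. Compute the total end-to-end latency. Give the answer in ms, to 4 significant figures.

1.441 ms

Transmission delay per hop = L/R = 2000/11000000000 = 0.000181818 ms; 5 hops → 0.000909091 ms.
Propagation delays (d/s per hop): 8.15e-05, 2.63889e-05, 0.000181818, 2.72251e-05, 0.000147619 ms; sum = 0.000464551 ms.
Processing at 4 router(s): 4 × 0.36 ms = 1.44 ms.
End-to-end = 1.441 ms.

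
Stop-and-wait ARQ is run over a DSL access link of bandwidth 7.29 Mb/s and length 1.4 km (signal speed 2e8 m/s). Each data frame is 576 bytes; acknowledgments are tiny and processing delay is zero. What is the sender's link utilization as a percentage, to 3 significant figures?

97.8 %

t_tx = L/R = 4608/7290000 = 0.000632099 s.
t_prop = 1400/200000000 = 7e-06 s; RTT = 1.4e-05 s.
Cycle = t_tx + RTT = 0.000646099 s.
Utilization = t_tx / cycle = 0.000632099/0.000646099 = 97.8 %.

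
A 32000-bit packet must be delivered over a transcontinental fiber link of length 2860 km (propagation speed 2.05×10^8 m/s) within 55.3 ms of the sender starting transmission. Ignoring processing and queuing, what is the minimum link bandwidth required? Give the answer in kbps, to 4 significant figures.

Propagation delay = 2860000 / 2.05e+08 = 13.9512 ms.
Transmission budget = 55.3 − 13.9512 = 41.3488 ms.
R ≥ L / t_tx = 32000 bits / 0.0413488 s = 773.9 kbps.

773.9 kbps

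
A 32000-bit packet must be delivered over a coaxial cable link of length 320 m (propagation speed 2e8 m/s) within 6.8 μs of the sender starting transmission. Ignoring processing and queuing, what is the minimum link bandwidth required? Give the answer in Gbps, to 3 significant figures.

Propagation delay = 320 / 200000000 = 1.6 μs.
Transmission budget = 6.8 − 1.6 = 5.2 μs.
R ≥ L / t_tx = 32000 bits / 5.2e-06 s = 6.15 Gbps.

6.15 Gbps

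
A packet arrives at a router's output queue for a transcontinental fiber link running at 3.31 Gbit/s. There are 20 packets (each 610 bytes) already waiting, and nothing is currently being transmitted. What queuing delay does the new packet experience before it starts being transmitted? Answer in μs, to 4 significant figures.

Each queued packet: L/R = 4880/3310000000 = 1.47432 μs.
20 queued → 29.4864 μs.
Queuing delay = 29.49 μs.

29.49 μs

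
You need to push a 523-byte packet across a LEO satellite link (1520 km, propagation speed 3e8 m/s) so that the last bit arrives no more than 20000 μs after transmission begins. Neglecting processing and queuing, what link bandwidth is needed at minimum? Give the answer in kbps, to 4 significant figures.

L = 4184 bits.
Propagation delay = 1520000 / 300000000 = 5066.67 μs.
Transmission budget = 20000 − 5066.67 = 14933.3 μs.
R ≥ L / t_tx = 4184 bits / 0.0149333 s = 280.2 kbps.

280.2 kbps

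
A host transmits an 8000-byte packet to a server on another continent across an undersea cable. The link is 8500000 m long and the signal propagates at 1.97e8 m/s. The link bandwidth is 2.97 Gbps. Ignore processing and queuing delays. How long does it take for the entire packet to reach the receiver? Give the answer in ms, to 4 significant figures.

43.17 ms

L = 8000 × 8 = 64000 bits.
Transmission delay = L/R = 64000 / 2970000000 = 0.0215488 ms.
Propagation delay = d/s = 8500000 m / 197000000 m/s = 43.1472 ms.
Total = 43.17 ms.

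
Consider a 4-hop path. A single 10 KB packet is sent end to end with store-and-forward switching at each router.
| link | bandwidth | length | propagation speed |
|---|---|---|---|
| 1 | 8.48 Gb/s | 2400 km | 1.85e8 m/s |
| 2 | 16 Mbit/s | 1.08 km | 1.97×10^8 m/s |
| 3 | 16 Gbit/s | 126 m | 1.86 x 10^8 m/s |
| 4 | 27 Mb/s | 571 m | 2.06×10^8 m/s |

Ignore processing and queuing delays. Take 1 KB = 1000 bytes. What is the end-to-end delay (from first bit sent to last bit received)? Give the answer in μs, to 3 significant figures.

21000 μs

L = 80000 bits.
Transmission delays (L/R per hop): 9.43396, 5000, 5, 2962.96 μs; sum = 7977.4 μs.
Propagation delays (d/s per hop): 12973, 5.48223, 0.677419, 2.77184 μs; sum = 12981.9 μs.
End-to-end = 21000 μs.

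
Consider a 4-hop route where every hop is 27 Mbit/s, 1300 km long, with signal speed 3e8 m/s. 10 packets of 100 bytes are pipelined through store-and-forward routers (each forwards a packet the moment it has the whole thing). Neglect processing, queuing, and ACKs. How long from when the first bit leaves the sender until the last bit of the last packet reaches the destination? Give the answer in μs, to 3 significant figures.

17700 μs

Per-hop transmission t_tx = L/R = 800/27000000 = 29.6296 μs.
Per-hop propagation t_prop = 1300000/300000000 = 4333.33 μs.
Pipeline fill: first packet needs 4·t_tx to clear all hops; remaining 9 packets each add one t_tx.
Total = (4+10-1)·t_tx + 4·t_prop = 13·29.6296 + 4·4333.33 = 17700 μs.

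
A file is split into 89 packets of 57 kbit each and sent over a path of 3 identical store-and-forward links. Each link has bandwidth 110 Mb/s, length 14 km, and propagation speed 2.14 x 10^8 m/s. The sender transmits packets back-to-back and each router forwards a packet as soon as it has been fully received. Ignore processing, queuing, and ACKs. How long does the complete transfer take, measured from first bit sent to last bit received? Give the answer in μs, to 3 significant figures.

47400 μs

Per-hop transmission t_tx = L/R = 57000/110000000 = 518.182 μs.
Per-hop propagation t_prop = 14000/214000000 = 65.4206 μs.
Pipeline fill: first packet needs 3·t_tx to clear all hops; remaining 88 packets each add one t_tx.
Total = (3+89-1)·t_tx + 3·t_prop = 91·518.182 + 3·65.4206 = 47400 μs.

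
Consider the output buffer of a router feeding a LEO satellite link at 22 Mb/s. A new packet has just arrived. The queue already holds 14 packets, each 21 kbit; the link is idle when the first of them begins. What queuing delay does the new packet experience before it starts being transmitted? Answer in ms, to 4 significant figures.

Each queued packet: L/R = 21000/22000000 = 0.954545 ms.
14 queued → 13.3636 ms.
Queuing delay = 13.36 ms.

13.36 ms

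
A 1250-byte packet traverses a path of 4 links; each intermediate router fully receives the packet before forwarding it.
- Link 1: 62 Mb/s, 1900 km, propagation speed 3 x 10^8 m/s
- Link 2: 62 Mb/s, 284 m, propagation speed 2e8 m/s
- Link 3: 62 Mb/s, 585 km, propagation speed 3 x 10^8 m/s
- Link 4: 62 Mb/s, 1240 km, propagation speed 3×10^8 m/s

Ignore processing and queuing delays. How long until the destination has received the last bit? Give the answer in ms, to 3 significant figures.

L = 1250 × 8 = 10000 bits.
Transmission delay per hop = L/R = 10000/62000000 = 0.16129 ms; 4 hops → 0.645161 ms.
Propagation delays (d/s per hop): 6.33333, 0.00142, 1.95, 4.13333 ms; sum = 12.4181 ms.
End-to-end = 13.1 ms.

13.1 ms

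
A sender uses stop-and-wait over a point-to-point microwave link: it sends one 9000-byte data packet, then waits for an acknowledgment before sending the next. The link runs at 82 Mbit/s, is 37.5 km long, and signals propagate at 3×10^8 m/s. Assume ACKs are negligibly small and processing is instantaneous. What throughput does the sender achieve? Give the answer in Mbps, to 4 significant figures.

63.83 Mbps

t_tx = L/R = 72000/82000000 = 0.000878049 s.
t_prop = 37500/300000000 = 0.000125 s; RTT = 0.00025 s.
Cycle = t_tx + RTT = 0.00112805 s.
Throughput = L / cycle = 72000 / 0.00112805 = 63.83 Mbps.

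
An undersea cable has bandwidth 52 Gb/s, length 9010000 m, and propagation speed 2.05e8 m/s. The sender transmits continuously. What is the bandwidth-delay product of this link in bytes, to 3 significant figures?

286000000 bytes

Propagation delay = 9010000 / 2.05e+08 = 0.0439512 s.
BDP = R × t_prop = 52000000000 × 0.0439512 = 2285460000 bits.
In bytes: 2285460000/8 = 286000000 bytes.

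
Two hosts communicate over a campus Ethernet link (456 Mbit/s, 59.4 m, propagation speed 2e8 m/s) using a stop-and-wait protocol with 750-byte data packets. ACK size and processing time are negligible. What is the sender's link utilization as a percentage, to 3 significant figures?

t_tx = L/R = 6000/456000000 = 1.31579e-05 s.
t_prop = 59.4/200000000 = 2.97e-07 s; RTT = 5.94e-07 s.
Cycle = t_tx + RTT = 1.37519e-05 s.
Utilization = t_tx / cycle = 1.31579e-05/1.37519e-05 = 95.7 %.

95.7 %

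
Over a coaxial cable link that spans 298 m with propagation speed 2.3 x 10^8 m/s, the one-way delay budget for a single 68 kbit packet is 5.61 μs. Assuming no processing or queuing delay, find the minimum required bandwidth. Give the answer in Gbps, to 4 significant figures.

Propagation delay = 298 / 2.3e+08 = 1.29565 μs.
Transmission budget = 5.61 − 1.29565 = 4.31435 μs.
R ≥ L / t_tx = 68000 bits / 4.31435e-06 s = 15.76 Gbps.

15.76 Gbps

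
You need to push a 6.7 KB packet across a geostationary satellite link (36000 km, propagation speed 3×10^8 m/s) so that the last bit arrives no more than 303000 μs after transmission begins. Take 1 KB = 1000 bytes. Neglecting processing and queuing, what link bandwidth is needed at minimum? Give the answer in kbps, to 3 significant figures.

293 kbps

L = 53600 bits.
Propagation delay = 36000000 / 300000000 = 120000 μs.
Transmission budget = 303000 − 120000 = 183000 μs.
R ≥ L / t_tx = 53600 bits / 0.183 s = 293 kbps.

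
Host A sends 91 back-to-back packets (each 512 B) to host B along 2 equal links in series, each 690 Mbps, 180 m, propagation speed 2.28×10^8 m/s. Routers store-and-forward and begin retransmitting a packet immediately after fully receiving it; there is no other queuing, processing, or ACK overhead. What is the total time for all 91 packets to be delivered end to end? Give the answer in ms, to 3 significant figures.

Per-hop transmission t_tx = L/R = 4096/690000000 = 0.00593623 ms.
Per-hop propagation t_prop = 180/2.28e+08 = 0.000789474 ms.
Pipeline fill: first packet needs 2·t_tx to clear all hops; remaining 90 packets each add one t_tx.
Total = (2+91-1)·t_tx + 2·t_prop = 92·0.00593623 + 2·0.000789474 = 0.548 ms.

0.548 ms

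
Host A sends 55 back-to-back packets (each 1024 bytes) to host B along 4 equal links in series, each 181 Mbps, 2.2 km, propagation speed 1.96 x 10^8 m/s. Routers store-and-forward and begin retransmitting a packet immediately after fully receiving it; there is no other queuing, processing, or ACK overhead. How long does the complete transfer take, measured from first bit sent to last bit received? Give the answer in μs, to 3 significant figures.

2670 μs

Per-hop transmission t_tx = L/R = 8192/181000000 = 45.2597 μs.
Per-hop propagation t_prop = 2200/196000000 = 11.2245 μs.
Pipeline fill: first packet needs 4·t_tx to clear all hops; remaining 54 packets each add one t_tx.
Total = (4+55-1)·t_tx + 4·t_prop = 58·45.2597 + 4·11.2245 = 2670 μs.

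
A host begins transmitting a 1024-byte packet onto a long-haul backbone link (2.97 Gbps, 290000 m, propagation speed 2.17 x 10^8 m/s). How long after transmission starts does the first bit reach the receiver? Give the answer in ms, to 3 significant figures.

1.34 ms

First bit experiences only propagation delay: d/s = 290000/217000000 = 1.34 ms.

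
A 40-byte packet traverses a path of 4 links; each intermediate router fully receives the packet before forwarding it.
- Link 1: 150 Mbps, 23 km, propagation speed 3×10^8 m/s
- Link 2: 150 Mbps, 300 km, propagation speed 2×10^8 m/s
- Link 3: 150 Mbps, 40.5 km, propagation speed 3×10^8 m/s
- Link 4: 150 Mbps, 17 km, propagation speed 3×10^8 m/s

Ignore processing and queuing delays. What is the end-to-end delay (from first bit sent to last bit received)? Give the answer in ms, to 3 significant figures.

L = 40 × 8 = 320 bits.
Transmission delay per hop = L/R = 320/150000000 = 0.00213333 ms; 4 hops → 0.00853333 ms.
Propagation delays (d/s per hop): 0.0766667, 1.5, 0.135, 0.0566667 ms; sum = 1.76833 ms.
End-to-end = 1.78 ms.

1.78 ms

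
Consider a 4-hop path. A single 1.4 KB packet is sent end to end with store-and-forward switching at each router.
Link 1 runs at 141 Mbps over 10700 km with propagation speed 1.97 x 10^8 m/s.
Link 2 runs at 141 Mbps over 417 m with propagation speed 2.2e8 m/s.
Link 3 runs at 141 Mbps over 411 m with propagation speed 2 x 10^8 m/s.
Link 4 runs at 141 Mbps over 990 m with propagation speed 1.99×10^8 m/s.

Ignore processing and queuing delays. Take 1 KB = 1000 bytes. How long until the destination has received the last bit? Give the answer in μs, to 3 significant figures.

54600 μs

L = 11200 bits.
Transmission delay per hop = L/R = 11200/141000000 = 79.4326 μs; 4 hops → 317.73 μs.
Propagation delays (d/s per hop): 54314.7, 1.89545, 2.055, 4.97487 μs; sum = 54323.6 μs.
End-to-end = 54600 μs.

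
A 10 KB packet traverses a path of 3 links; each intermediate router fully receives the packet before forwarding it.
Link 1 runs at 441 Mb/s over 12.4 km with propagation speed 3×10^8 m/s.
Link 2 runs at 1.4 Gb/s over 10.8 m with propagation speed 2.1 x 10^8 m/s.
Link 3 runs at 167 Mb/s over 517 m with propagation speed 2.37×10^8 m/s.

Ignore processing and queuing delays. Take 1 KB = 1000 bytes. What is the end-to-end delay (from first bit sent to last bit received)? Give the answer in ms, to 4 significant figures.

L = 80000 bits.
Transmission delays (L/R per hop): 0.181406, 0.0571429, 0.479042 ms; sum = 0.717591 ms.
Propagation delays (d/s per hop): 0.0413333, 5.14286e-05, 0.00218143 ms; sum = 0.0435662 ms.
End-to-end = 0.7612 ms.

0.7612 ms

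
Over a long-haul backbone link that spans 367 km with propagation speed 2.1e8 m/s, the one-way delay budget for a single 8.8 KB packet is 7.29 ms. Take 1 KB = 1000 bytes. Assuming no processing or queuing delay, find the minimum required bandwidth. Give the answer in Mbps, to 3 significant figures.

12.7 Mbps

L = 70400 bits.
Propagation delay = 367000 / 210000000 = 1.74762 ms.
Transmission budget = 7.29 − 1.74762 = 5.54238 ms.
R ≥ L / t_tx = 70400 bits / 0.00554238 s = 12.7 Mbps.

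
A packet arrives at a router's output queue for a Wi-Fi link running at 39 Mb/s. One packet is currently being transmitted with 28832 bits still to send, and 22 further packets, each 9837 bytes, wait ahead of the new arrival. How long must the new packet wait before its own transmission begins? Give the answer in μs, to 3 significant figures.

Each queued packet: L/R = 78696/39000000 = 2017.85 μs.
22 queued → 44392.6 μs.
Plus remaining 28832 bits of current packet: 739.282 μs.
Queuing delay = 45100 μs.

45100 μs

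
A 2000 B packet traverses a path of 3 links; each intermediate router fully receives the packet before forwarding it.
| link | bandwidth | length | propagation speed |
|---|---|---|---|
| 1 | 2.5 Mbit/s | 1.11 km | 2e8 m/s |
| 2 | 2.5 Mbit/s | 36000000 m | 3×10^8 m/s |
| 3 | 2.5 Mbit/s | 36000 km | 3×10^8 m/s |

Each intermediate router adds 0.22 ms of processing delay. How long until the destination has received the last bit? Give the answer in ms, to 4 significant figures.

L = 2000 × 8 = 16000 bits.
Transmission delay per hop = L/R = 16000/2500000 = 6.4 ms; 3 hops → 19.2 ms.
Propagation delays (d/s per hop): 0.00555, 120, 120 ms; sum = 240.006 ms.
Processing at 2 router(s): 2 × 0.22 ms = 0.44 ms.
End-to-end = 259.6 ms.

259.6 ms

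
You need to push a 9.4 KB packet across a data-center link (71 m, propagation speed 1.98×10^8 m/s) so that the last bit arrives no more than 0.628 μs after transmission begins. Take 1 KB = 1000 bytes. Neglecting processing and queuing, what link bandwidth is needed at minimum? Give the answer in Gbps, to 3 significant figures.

279 Gbps

L = 75200 bits.
Propagation delay = 71 / 198000000 = 0.358586 μs.
Transmission budget = 0.628 − 0.358586 = 0.269414 μs.
R ≥ L / t_tx = 75200 bits / 2.69414e-07 s = 279 Gbps.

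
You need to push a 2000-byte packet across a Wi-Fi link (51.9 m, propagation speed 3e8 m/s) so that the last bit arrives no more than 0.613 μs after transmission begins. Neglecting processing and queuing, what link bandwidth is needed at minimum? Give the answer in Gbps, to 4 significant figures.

L = 16000 bits.
Propagation delay = 51.9 / 300000000 = 0.173 μs.
Transmission budget = 0.613 − 0.173 = 0.44 μs.
R ≥ L / t_tx = 16000 bits / 4.4e-07 s = 36.36 Gbps.

36.36 Gbps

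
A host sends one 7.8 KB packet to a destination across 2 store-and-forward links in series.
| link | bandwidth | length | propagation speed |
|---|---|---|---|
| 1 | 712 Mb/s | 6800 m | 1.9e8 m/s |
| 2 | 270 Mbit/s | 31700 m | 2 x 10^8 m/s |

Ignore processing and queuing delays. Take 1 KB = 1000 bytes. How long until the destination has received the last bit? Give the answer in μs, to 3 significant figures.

L = 62400 bits.
Transmission delays (L/R per hop): 87.6404, 231.111 μs; sum = 318.752 μs.
Propagation delays (d/s per hop): 35.7895, 158.5 μs; sum = 194.289 μs.
End-to-end = 513 μs.

513 μs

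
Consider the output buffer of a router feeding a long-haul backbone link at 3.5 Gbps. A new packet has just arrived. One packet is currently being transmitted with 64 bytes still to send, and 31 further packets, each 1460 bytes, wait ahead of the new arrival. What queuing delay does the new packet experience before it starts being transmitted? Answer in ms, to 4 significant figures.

0.1036 ms

Each queued packet: L/R = 11680/3500000000 = 0.00333714 ms.
31 queued → 0.103451 ms.
Plus remaining 512 bits of current packet: 0.000146286 ms.
Queuing delay = 0.1036 ms.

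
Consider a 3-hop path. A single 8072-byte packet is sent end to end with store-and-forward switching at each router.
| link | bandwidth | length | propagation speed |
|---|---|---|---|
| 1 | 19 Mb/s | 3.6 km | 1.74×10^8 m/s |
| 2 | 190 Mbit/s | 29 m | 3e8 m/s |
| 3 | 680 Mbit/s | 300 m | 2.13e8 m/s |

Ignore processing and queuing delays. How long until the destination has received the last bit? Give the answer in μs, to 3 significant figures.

3860 μs

L = 8072 × 8 = 64576 bits.
Transmission delays (L/R per hop): 3398.74, 339.874, 94.9647 μs; sum = 3833.58 μs.
Propagation delays (d/s per hop): 20.6897, 0.0966667, 1.40845 μs; sum = 22.1948 μs.
End-to-end = 3860 μs.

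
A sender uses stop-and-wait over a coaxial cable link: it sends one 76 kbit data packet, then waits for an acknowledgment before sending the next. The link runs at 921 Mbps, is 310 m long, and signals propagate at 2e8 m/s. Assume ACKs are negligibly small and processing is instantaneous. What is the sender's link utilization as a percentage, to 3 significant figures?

96.4 %

t_tx = L/R = 76000/921000000 = 8.2519e-05 s.
t_prop = 310/200000000 = 1.55e-06 s; RTT = 3.1e-06 s.
Cycle = t_tx + RTT = 8.5619e-05 s.
Utilization = t_tx / cycle = 8.2519e-05/8.5619e-05 = 96.4 %.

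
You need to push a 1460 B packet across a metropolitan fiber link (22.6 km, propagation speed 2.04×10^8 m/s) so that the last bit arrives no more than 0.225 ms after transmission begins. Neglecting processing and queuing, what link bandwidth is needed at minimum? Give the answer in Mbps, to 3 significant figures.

L = 11680 bits.
Propagation delay = 22600 / 204000000 = 0.110784 ms.
Transmission budget = 0.225 − 0.110784 = 0.114216 ms.
R ≥ L / t_tx = 11680 bits / 0.000114216 s = 102 Mbps.

102 Mbps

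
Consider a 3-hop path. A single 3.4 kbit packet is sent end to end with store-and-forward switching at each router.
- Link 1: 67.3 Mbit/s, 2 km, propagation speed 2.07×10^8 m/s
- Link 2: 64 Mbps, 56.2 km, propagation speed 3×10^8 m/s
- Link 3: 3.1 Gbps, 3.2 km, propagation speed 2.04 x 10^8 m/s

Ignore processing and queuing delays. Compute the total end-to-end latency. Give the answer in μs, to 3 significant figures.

317 μs

L = 3400 bits.
Transmission delays (L/R per hop): 50.5201, 53.125, 1.09677 μs; sum = 104.742 μs.
Propagation delays (d/s per hop): 9.66184, 187.333, 15.6863 μs; sum = 212.681 μs.
End-to-end = 317 μs.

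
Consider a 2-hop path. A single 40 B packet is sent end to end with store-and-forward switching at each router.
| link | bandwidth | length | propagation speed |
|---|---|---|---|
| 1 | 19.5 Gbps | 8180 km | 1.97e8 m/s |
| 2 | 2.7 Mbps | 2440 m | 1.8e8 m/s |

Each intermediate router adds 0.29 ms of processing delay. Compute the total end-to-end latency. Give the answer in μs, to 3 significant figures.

41900 μs

L = 40 × 8 = 320 bits.
Transmission delays (L/R per hop): 0.0164103, 118.519 μs; sum = 118.535 μs.
Propagation delays (d/s per hop): 41522.8, 13.5556 μs; sum = 41536.4 μs.
Processing at 1 router(s): 1 × 0.29 ms = 290 μs.
End-to-end = 41900 μs.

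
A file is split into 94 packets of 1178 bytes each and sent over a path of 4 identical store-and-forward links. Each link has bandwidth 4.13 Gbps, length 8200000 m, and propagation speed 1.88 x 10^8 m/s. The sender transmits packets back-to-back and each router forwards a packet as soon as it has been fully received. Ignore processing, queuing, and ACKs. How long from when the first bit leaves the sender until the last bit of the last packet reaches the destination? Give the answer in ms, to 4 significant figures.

174.7 ms

Per-hop transmission t_tx = L/R = 9424/4130000000 = 0.00228184 ms.
Per-hop propagation t_prop = 8200000/188000000 = 43.617 ms.
Pipeline fill: first packet needs 4·t_tx to clear all hops; remaining 93 packets each add one t_tx.
Total = (4+94-1)·t_tx + 4·t_prop = 97·0.00228184 + 4·43.617 = 174.7 ms.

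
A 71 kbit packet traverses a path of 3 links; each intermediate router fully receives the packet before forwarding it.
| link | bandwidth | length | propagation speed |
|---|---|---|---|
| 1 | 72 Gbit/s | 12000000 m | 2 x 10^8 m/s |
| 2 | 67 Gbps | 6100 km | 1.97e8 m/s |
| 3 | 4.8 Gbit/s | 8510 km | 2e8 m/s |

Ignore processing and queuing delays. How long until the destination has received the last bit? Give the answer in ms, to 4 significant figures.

133.5 ms

L = 71000 bits.
Transmission delays (L/R per hop): 0.000986111, 0.0010597, 0.0147917 ms; sum = 0.0168375 ms.
Propagation delays (d/s per hop): 60, 30.9645, 42.55 ms; sum = 133.514 ms.
End-to-end = 133.5 ms.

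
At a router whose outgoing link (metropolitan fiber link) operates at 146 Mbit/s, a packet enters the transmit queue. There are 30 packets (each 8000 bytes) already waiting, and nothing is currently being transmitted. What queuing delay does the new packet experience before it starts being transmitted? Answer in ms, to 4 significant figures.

13.15 ms

Each queued packet: L/R = 64000/146000000 = 0.438356 ms.
30 queued → 13.1507 ms.
Queuing delay = 13.15 ms.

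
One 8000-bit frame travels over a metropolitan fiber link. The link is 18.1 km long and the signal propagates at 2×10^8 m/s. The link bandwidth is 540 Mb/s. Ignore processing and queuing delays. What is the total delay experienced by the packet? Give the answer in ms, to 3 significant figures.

0.105 ms

Transmission delay = L/R = 8000 / 540000000 = 0.0148148 ms.
Propagation delay = d/s = 18100 m / 200000000 m/s = 0.0905 ms.
Total = 0.105 ms.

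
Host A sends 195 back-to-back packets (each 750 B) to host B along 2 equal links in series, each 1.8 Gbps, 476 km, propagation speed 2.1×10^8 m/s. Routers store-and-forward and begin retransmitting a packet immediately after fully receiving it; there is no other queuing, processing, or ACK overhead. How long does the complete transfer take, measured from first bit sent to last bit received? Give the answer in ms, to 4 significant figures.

5.187 ms

Per-hop transmission t_tx = L/R = 6000/1800000000 = 0.00333333 ms.
Per-hop propagation t_prop = 476000/210000000 = 2.26667 ms.
Pipeline fill: first packet needs 2·t_tx to clear all hops; remaining 194 packets each add one t_tx.
Total = (2+195-1)·t_tx + 2·t_prop = 196·0.00333333 + 2·2.26667 = 5.187 ms.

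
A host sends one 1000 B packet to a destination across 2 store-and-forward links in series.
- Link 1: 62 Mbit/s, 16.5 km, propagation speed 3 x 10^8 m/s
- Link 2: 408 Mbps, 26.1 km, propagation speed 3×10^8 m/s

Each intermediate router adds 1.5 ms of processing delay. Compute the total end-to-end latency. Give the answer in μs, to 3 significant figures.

1790 μs

L = 1000 × 8 = 8000 bits.
Transmission delays (L/R per hop): 129.032, 19.6078 μs; sum = 148.64 μs.
Propagation delays (d/s per hop): 55, 87 μs; sum = 142 μs.
Processing at 1 router(s): 1 × 1.5 ms = 1500 μs.
End-to-end = 1790 μs.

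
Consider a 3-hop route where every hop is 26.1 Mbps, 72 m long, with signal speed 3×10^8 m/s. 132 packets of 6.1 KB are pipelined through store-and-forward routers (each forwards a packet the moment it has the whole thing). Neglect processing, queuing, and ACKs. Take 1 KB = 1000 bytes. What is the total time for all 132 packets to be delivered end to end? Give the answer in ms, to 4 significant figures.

250.5 ms

Per-hop transmission t_tx = L/R = 48800/26100000 = 1.86973 ms.
Per-hop propagation t_prop = 72/300000000 = 0.00024 ms.
Pipeline fill: first packet needs 3·t_tx to clear all hops; remaining 131 packets each add one t_tx.
Total = (3+132-1)·t_tx + 3·t_prop = 134·1.86973 + 3·0.00024 = 250.5 ms.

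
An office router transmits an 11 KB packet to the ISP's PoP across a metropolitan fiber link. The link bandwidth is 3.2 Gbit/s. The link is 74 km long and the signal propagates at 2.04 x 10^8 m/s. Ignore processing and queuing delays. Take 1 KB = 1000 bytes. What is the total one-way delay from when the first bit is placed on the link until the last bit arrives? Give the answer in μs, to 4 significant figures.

L = 88000 bits.
Transmission delay = L/R = 88000 / 3200000000 = 27.5 μs.
Propagation delay = d/s = 74000 m / 204000000 m/s = 362.745 μs.
Total = 390.2 μs.

390.2 μs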